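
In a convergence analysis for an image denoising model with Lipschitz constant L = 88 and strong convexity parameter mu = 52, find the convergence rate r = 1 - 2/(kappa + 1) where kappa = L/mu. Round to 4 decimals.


Step 1: Compute the condition number.
kappa = L/mu = 88/52 = 1.6923
Step 2: Compute the convergence rate.
r = 1 - 2/(kappa + 1) = 1 - 2*mu/(L + mu) = (L - mu)/(L + mu) = 36/140 = 0.2571


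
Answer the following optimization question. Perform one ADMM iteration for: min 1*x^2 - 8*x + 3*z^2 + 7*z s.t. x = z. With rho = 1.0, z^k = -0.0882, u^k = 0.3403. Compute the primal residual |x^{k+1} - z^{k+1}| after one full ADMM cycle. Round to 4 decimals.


ADMM iteration with rho = 1.0, z^k = -0.0882, u^k = 0.3403
Step 1: x-update.
Minimize 1*x^2 - 8*x + (1.0/2)*(x + 0.0882 + 0.3403)^2
FOC: (2*1 + 1.0)*x = 8 + 1.0*(-0.0882 - 0.3403)
x^{k+1} = 2.5238
Step 2: z-update.
Minimize 3*z^2 + 7*z + (1.0/2)*(2.5238 - z + 0.3403)^2
FOC: (2*3 + 1.0)*z = -7 + 1.0*(2.5238 + 0.3403)
z^{k+1} = -0.5908
Step 3: u-update.
u^{k+1} = 0.3403 + 2.5238 + 0.5908 = 3.455
Step 4: Primal residual = |2.5238 + 0.5908| = 3.1147


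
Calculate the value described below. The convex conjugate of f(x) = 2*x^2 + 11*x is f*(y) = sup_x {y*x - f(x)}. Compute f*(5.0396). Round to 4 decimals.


f*(y) = sup_x {y*x - a*x^2 - b*x} = sup_x {(y-b)*x - a*x^2}
FOC: (y - b) - 2a*x = 0 => x* = (y - b)/(2a)
x* = (5.0396 - 11)/(2*2) = -1.4901
f*(5.0396) = (y-b)^2/(4a) = (5.0396 - 11)^2/(4*2)
= 35.5264/8 = 4.4408


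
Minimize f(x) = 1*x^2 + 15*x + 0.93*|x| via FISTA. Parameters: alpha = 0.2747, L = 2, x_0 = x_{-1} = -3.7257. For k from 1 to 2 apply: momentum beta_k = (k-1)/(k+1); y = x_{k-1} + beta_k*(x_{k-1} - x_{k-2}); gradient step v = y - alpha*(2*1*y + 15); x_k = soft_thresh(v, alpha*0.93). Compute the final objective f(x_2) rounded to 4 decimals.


FISTA on f(x) = 1*x^2 + 15*x + 0.93*|x|
L = 2, alpha = 0.2747
Iteration 1: beta = 0.0, y = -3.7257 + 0.0*(-3.7257 + 3.7257) = -3.7257
  grad(y) = 7.5486, v = y - alpha*grad = -5.7993
  prox(v) = soft_thresh(-5.7993, 0.2555) = -5.5438
Iteration 2: beta = 0.3333, y = -5.5438 + 0.3333*(-5.5438 + 3.7257) = -6.1499
  grad(y) = 2.7003, v = y - alpha*grad = -6.8916
  prox(v) = soft_thresh(-6.8916, 0.2555) = -6.6362
f(x_2) = 1*(-6.6362)^2 + 15*(-6.6362) + 0.93*|-6.6362| = -49.3322


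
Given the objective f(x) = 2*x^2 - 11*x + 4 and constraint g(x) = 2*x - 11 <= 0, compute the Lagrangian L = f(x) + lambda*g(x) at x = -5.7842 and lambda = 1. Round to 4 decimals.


Step 1: Evaluate f(x).
f(-5.7842) = 2*(-5.7842)^2 - 11*(-5.7842) + 4 = 134.5401
Step 2: Evaluate g(x).
g(-5.7842) = 2*-5.7842 - 11 = -22.5684
Step 3: Compute Lagrangian.
L = 134.5401 + 1*-22.5684 = 111.9717


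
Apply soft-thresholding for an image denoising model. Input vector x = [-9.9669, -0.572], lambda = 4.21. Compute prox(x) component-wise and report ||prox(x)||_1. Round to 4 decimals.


Soft-thresholding with lambda = 4.21:
prox(-9.9669) = sign(-9.9669)*max(|-9.9669| - 4.21, 0) = -5.7569
prox(-0.572) = sign(-0.572)*max(|-0.572| - 4.21, 0) = 0.0
prox(x) = [-5.7569, 0.0]
||prox(x)||_1 = 5.7569 + 0.0 = 5.7569


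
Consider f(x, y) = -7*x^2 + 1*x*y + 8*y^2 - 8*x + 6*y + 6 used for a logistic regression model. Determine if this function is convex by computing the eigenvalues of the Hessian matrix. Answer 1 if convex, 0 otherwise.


The Hessian of f(x,y) = -7*x^2 + 1*x*y + 8*y^2 - 8*x + 6*y + 6 is:
H = [[-14, 1], [1, 16]]
Trace = -14 + 16 = 2
Determinant = -14*16 - (1)^2 = -225
Discriminant = (2)^2 - 4*-225 = 904.0
Eigenvalues: lambda_1 = -14.0333, lambda_2 = 16.0333
The function is not convex.

0


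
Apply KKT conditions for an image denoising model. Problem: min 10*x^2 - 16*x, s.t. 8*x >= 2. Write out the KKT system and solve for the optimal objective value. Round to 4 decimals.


Step 1: Try lambda = 0 (constraint inactive).
Stationarity: 2*10*x - 16 = 0
x* = 16/(2*10) = 0.8
Check constraint: 8*0.8 = 6.4 >= 2 -- satisfied.
Step 2: Compute optimal value.
f(x*) = 10*0.8^2 - 16*0.8 = -6.4


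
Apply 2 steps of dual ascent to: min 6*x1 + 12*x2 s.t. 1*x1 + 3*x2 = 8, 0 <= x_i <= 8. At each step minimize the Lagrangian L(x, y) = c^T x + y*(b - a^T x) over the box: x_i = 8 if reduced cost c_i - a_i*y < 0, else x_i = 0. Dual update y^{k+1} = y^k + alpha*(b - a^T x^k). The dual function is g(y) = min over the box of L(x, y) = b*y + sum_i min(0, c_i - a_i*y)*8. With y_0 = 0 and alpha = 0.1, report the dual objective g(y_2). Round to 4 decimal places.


Dual ascent for LP: min 6*x1 + 12*x2, 1*x1 + 3*x2 = 8, 0 <= x_i <= 8
Step 1: y^k = 0.0, reduced costs: (6.0, 12.0)
  x^k = (0.0, 0.0), subgradient = b - a^T x = 8.0
  y^{k+1} = 0.0 + 0.1*8.0 = 0.8
Step 2: y^k = 0.8, reduced costs: (5.2, 9.6)
  x^k = (0.0, 0.0), subgradient = b - a^T x = 8.0
  y^{k+1} = 0.8 + 0.1*8.0 = 1.6
Dual objective at y_2 = 1.6: reduced costs (4.4, 7.2), box minimizer x = (0.0, 0.0)
g(y_2) = b*y + (c1 - a1*y)*x1 + (c2 - a2*y)*x2 = 8*1.6 + 4.4*0.0 + 7.2*0.0 = 12.8 + 0.0 + 0.0 = 12.8


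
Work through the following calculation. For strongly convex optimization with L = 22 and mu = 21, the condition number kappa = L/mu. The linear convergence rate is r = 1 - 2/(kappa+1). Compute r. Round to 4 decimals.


Step 1: Compute the condition number.
kappa = L/mu = 22/21 = 1.0476
Step 2: Compute the convergence rate.
r = 1 - 2/(kappa + 1) = 1 - 2*mu/(L + mu) = (L - mu)/(L + mu) = 1/43 = 0.0233


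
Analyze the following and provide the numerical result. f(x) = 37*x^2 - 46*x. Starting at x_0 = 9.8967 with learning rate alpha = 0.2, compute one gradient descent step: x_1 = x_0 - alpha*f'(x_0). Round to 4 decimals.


We compute the gradient at x_0 and apply the update.
f'(x) = 74*x - 46
f'(9.8967) = 74*9.8967 - 46 = 686.3558
x_1 = 9.8967 - 0.2*686.3558 = -127.3745


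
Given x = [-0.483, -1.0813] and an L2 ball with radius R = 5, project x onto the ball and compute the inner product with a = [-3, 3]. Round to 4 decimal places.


Step 1: Compute ||x|| (intermediates to 6 decimals).
||x|| = sqrt((-0.483)^2 + (-1.0813)^2) = 1.184271
Step 2: Project.
Since ||x|| <= R, proj = x (no scaling needed).
proj(x) = [-0.483, -1.0813]
Step 3: Dot product.
a^T * proj(x) = -3*(-0.483) + 3*(-1.0813) = -1.7949


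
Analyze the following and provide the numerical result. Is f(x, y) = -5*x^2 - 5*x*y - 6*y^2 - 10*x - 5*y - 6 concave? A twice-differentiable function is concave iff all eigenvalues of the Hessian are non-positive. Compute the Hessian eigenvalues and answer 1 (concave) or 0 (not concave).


The Hessian of f(x,y) = -5*x^2 - 5*x*y - 6*y^2 - 10*x - 5*y - 6 is:
H = [[-10, -5], [-5, -12]]
Trace = -10 - 12 = -22
Determinant = -10*-12 - (-5)^2 = 95
Discriminant = (-22)^2 - 4*95 = 104.0
Eigenvalues: lambda_1 = -16.099, lambda_2 = -5.901
The function is concave.

1


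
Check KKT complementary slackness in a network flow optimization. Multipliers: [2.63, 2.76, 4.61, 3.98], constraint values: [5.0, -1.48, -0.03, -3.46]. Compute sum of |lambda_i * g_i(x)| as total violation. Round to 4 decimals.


KKT complementary slackness check:
lambda_1 * g_1 = 2.63 * 5.0 = 13.15
lambda_2 * g_2 = 2.76 * -1.48 = -4.0848
lambda_3 * g_3 = 4.61 * -0.03 = -0.1383
lambda_4 * g_4 = 3.98 * -3.46 = -13.7708
Total violation = 13.15 + 4.0848 + 0.1383 + 13.7708 = 31.1439


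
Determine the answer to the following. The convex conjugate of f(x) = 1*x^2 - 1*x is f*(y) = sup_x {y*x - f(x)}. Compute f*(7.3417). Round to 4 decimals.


f*(y) = sup_x {y*x - a*x^2 - b*x} = sup_x {(y-b)*x - a*x^2}
FOC: (y - b) - 2a*x = 0 => x* = (y - b)/(2a)
x* = (7.3417 + 1)/(2*1) = 4.1709
f*(7.3417) = (y-b)^2/(4a) = (7.3417 + 1)^2/(4*1)
= 69.584/4 = 17.396


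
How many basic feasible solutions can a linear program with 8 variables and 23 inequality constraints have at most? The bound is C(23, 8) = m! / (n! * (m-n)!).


Each vertex corresponds to some choice of n active constraints out of m, so the number of vertices is at most C(m, n) = m! / (n!(m-n)!).
m = 23, n = 8
Numerator: 23 * 22 * 21 * 20 * 19 * 18 * 17 * 16
Denominator: 8! = 40320
C(23, 8) = 490314


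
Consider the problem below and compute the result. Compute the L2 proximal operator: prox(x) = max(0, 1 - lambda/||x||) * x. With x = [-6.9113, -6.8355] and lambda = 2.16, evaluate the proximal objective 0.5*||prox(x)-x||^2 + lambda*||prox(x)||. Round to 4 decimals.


Step 1: Compute ||x||.
||x|| = 9.7206
Step 2: Compute scaling factor.
scale = max(0, 1 - 2.16/9.7206) = 0.7778
Step 3: prox(x) = [-5.3756, -5.3166]
||prox(x)|| = 7.5606
Step 4: Proximal objective.
0.5*||prox-x||^2 = 2.3328
lambda*||prox|| = 16.3309
Total = 18.6637


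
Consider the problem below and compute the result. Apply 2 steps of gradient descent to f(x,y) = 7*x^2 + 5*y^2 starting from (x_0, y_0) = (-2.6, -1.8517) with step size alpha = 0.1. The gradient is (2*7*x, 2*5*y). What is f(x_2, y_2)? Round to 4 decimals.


Gradient descent on f(x,y) = 7*x^2 + 5*y^2.
Starting point: (-2.6, -1.8517), alpha = 0.1
Step 1: grad_x = 2*7*-2.6 = -36.4, grad_y = 2*5*-1.8517 = -18.517
  x_1 = -2.6 - 0.1*-36.4 = 1.04
  y_1 = -1.8517 - 0.1*-18.517 = 0.0
Step 2: grad_x = 2*7*1.04 = 14.56, grad_y = 2*5*0.0 = 0.0
  x_2 = 1.04 - 0.1*14.56 = -0.416
  y_2 = 0.0 - 0.1*0.0 = 0.0
f(-0.416, 0.0) = 7*(-0.416)^2 + 5*0.0^2 = 1.2114


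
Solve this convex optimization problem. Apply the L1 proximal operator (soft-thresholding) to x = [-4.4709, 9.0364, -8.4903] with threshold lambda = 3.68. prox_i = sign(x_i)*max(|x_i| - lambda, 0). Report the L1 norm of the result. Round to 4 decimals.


Soft-thresholding with lambda = 3.68:
prox(-4.4709) = sign(-4.4709)*max(|-4.4709| - 3.68, 0) = -0.7909
prox(9.0364) = sign(9.0364)*max(|9.0364| - 3.68, 0) = 5.3564
prox(-8.4903) = sign(-8.4903)*max(|-8.4903| - 3.68, 0) = -4.8103
prox(x) = [-0.7909, 5.3564, -4.8103]
||prox(x)||_1 = 0.7909 + 5.3564 + 4.8103 = 10.9576


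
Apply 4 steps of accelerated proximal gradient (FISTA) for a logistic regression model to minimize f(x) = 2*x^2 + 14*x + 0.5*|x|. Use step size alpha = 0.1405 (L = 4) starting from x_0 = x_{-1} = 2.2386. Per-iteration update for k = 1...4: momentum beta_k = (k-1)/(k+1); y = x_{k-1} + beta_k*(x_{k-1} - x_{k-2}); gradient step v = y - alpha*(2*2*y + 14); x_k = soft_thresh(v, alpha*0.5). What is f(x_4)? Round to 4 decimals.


FISTA on f(x) = 2*x^2 + 14*x + 0.5*|x|
L = 4, alpha = 0.1405
Iteration 1: beta = 0.0, y = 2.2386 + 0.0*(2.2386 - 2.2386) = 2.2386
  grad(y) = 22.9544, v = y - alpha*grad = -0.9865
  prox(v) = soft_thresh(-0.9865, 0.0703) = -0.9162
Iteration 2: beta = 0.3333, y = -0.9162 + 0.3333*(-0.9162 - 2.2386) = -1.9679
  grad(y) = 6.1286, v = y - alpha*grad = -2.8289
  prox(v) = soft_thresh(-2.8289, 0.0703) = -2.7587
Iteration 3: beta = 0.5, y = -2.7587 + 0.5*(-2.7587 + 0.9162) = -3.6799
  grad(y) = -0.7195, v = y - alpha*grad = -3.5788
  prox(v) = soft_thresh(-3.5788, 0.0703) = -3.5085
Iteration 4: beta = 0.6, y = -3.5085 + 0.6*(-3.5085 + 2.7587) = -3.9585
  grad(y) = -1.8338, v = y - alpha*grad = -3.7008
  prox(v) = soft_thresh(-3.7008, 0.0703) = -3.6306
f(x_4) = 2*(-3.6306)^2 + 14*(-3.6306) + 0.5*|-3.6306| = -22.6506


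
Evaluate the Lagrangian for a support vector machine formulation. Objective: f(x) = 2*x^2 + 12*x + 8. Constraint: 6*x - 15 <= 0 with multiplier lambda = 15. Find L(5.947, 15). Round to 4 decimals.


Step 1: Evaluate f(x).
f(5.947) = 2*5.947^2 + 12*5.947 + 8 = 150.0976
Step 2: Evaluate g(x).
g(5.947) = 6*5.947 - 15 = 20.682
Step 3: Compute Lagrangian.
L = 150.0976 + 15*20.682 = 460.3276


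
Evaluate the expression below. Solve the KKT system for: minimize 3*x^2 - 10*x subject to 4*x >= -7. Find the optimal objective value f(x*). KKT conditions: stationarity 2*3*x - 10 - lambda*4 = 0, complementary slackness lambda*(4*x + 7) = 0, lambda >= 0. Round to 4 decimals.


Step 1: Try lambda = 0 (constraint inactive).
Stationarity: 2*3*x - 10 = 0
x* = 10/(2*3) = 5/3 = 1.6667 (rounded; the exact value 5/3 is used below)
Check constraint: 4*1.6667 = 6.6668 >= -7 -- satisfied.
Step 2: Compute optimal value.
f(x*) = 3*(5/3)^2 - 10*(5/3) = -8.3333


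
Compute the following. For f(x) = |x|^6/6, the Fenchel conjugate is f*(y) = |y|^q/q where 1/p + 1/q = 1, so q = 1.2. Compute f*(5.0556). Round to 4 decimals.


The conjugate exponent q satisfies 1/p + 1/q = 1.
p = 6, so q = 6/(6 - 1) = 1.2
|y|^q = 5.0556^1.2 = 6.9908
f*(5.0556) = 6.9908 / 1.2 = 5.8257


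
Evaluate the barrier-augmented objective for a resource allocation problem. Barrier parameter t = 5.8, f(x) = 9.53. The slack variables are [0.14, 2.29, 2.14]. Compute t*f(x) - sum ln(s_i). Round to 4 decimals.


Step 1: Compute log-barrier.
ln values: [-1.9661, 0.8286, 0.7608]
phi = -(-1.9661 + 0.8286 + 0.7608) = 0.3768
Step 2: Compute augmented objective.
t*f(x) = 5.8*9.53 = 55.274
Total = 55.274 + 0.3768 = 55.6508


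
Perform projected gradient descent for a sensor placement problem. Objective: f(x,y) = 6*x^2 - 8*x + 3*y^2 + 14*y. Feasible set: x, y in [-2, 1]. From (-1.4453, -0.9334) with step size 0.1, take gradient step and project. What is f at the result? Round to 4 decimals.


Step 1: Compute gradient at (-1.4453, -0.9334).
grad_x = 2*6*-1.4453 - 8 = -25.3436
grad_y = 2*3*-0.9334 + 14 = 8.3996
Step 2: Gradient step.
x_raw = -1.4453 - 0.1*-25.3436 = 1.0891
y_raw = -0.9334 - 0.1*8.3996 = -1.7734
Step 3: Project onto [-2, 1].
x_proj = clip(1.0891) = 1.0
y_proj = clip(-1.7734) = -1.7734
Step 4: Evaluate f.
f(1.0, -1.7734) = -17.3926


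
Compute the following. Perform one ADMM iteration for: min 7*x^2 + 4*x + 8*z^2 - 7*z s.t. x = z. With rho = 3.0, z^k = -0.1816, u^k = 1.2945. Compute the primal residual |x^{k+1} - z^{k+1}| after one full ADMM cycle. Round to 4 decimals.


ADMM iteration with rho = 3.0, z^k = -0.1816, u^k = 1.2945
Step 1: x-update.
Minimize 7*x^2 + 4*x + (3.0/2)*(x + 0.1816 + 1.2945)^2
FOC: (2*7 + 3.0)*x = -4 + 3.0*(-0.1816 - 1.2945)
x^{k+1} = -0.4958
Step 2: z-update.
Minimize 8*z^2 - 7*z + (3.0/2)*(-0.4958 - z + 1.2945)^2
FOC: (2*8 + 3.0)*z = 7 + 3.0*(-0.4958 + 1.2945)
z^{k+1} = 0.4945
Step 3: u-update.
u^{k+1} = 1.2945 - 0.4958 - 0.4945 = 0.3042
Step 4: Primal residual = |-0.4958 - 0.4945| = 0.9903


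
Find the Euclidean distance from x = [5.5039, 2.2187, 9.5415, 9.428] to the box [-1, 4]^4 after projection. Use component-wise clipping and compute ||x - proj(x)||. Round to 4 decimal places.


Project each component onto [-1, 4].
clip(5.5039) = 4.0, clip(2.2187) = 2.2187, clip(9.5415) = 4.0, clip(9.428) = 4.0
Projection = [4.0, 2.2187, 4.0, 4.0]
Squared diffs: [2.2617, 0.0, 30.7082, 29.4632]
Distance = sqrt(62.4331) = 7.9015


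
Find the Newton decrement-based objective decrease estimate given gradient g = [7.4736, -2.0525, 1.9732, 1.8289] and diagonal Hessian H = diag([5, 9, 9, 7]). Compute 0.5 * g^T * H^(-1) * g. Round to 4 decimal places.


Step 1: H is diagonal, so H^(-1) * g = [1.4947, -0.2281, 0.2192, 0.2613].
Step 2: g^T H^(-1) g = sum_i g_i^2 / H_ii
  = (7.4736)^2/5 + (-2.0525)^2/9 + (1.9732)^2/9 + (1.8289)^2/7
  = 11.1709 + 0.4681 + 0.4326 + 0.4778 = 12.5495
Step 3: Objective decrease = 0.5 * g^T H^(-1) g = 6.2747


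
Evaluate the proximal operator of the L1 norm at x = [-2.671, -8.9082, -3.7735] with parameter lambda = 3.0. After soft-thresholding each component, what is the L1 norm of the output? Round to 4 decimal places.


Soft-thresholding with lambda = 3.0:
prox(-2.671) = sign(-2.671)*max(|-2.671| - 3.0, 0) = 0.0
prox(-8.9082) = sign(-8.9082)*max(|-8.9082| - 3.0, 0) = -5.9082
prox(-3.7735) = sign(-3.7735)*max(|-3.7735| - 3.0, 0) = -0.7735
prox(x) = [0.0, -5.9082, -0.7735]
||prox(x)||_1 = 0.0 + 5.9082 + 0.7735 = 6.6817


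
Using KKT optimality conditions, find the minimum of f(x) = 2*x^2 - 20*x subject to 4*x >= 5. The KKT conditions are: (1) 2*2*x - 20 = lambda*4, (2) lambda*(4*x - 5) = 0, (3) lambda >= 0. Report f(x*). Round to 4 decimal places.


Step 1: Try lambda = 0 (constraint inactive).
Stationarity: 2*2*x - 20 = 0
x* = 20/(2*2) = 5.0
Check constraint: 4*5.0 = 20.0 >= 5 -- satisfied.
Step 2: Compute optimal value.
f(x*) = 2*5.0^2 - 20*5.0 = -50.0


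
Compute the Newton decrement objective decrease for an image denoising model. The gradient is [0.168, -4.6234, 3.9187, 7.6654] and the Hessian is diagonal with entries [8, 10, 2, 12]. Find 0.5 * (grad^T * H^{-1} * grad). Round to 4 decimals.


Step 1: H is diagonal, so H^(-1) * g = [0.021, -0.4623, 1.9594, 0.6388].
Step 2: g^T H^(-1) g = sum_i g_i^2 / H_ii
  = (0.168)^2/8 + (-4.6234)^2/10 + (3.9187)^2/2 + (7.6654)^2/12
  = 0.0035 + 2.1376 + 7.6781 + 4.8965 = 14.7157
Step 3: Objective decrease = 0.5 * g^T H^(-1) g = 7.3579


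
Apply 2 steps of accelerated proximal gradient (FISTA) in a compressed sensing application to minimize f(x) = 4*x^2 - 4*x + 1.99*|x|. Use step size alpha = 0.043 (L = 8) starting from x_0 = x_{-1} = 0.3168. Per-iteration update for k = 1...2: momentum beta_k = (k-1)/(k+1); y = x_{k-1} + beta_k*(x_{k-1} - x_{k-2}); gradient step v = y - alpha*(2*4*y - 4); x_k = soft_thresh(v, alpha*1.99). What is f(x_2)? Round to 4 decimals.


FISTA on f(x) = 4*x^2 - 4*x + 1.99*|x|
L = 8, alpha = 0.043
Iteration 1: beta = 0.0, y = 0.3168 + 0.0*(0.3168 - 0.3168) = 0.3168
  grad(y) = -1.4656, v = y - alpha*grad = 0.3798
  prox(v) = soft_thresh(0.3798, 0.0856) = 0.2943
Iteration 2: beta = 0.3333, y = 0.2943 + 0.3333*(0.2943 - 0.3168) = 0.2867
  grad(y) = -1.7061, v = y - alpha*grad = 0.3601
  prox(v) = soft_thresh(0.3601, 0.0856) = 0.2745
f(x_2) = 4*0.2745^2 - 4*0.2745 + 1.99*|0.2745| = -0.2503


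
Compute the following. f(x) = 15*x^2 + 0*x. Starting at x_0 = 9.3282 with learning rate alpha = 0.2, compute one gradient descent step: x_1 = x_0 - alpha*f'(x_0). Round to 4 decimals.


We compute the gradient at x_0 and apply the update.
f'(x) = 30*x + 0
f'(9.3282) = 30*9.3282 + 0 = 279.846
x_1 = 9.3282 - 0.2*279.846 = -46.641


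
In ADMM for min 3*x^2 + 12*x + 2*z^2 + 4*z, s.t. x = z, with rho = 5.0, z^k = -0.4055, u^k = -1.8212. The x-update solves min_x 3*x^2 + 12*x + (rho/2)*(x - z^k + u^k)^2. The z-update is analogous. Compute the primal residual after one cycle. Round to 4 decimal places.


ADMM iteration with rho = 5.0, z^k = -0.4055, u^k = -1.8212
Step 1: x-update.
Minimize 3*x^2 + 12*x + (5.0/2)*(x + 0.4055 - 1.8212)^2
FOC: (2*3 + 5.0)*x = -12 + 5.0*(-0.4055 + 1.8212)
x^{k+1} = -0.4474
Step 2: z-update.
Minimize 2*z^2 + 4*z + (5.0/2)*(-0.4474 - z - 1.8212)^2
FOC: (2*2 + 5.0)*z = -4 + 5.0*(-0.4474 - 1.8212)
z^{k+1} = -1.7048
Step 3: u-update.
u^{k+1} = -1.8212 - 0.4474 + 1.7048 = -0.5638
Step 4: Primal residual = |-0.4474 + 1.7048| = 1.2574


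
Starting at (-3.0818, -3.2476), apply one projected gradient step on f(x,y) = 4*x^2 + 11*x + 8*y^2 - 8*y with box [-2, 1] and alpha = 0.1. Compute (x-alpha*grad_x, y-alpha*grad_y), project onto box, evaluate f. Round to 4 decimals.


Step 1: Compute gradient at (-3.0818, -3.2476).
grad_x = 2*4*-3.0818 + 11 = -13.6544
grad_y = 2*8*-3.2476 - 8 = -59.9616
Step 2: Gradient step.
x_raw = -3.0818 - 0.1*-13.6544 = -1.7164
y_raw = -3.2476 - 0.1*-59.9616 = 2.7486
Step 3: Project onto [-2, 1].
x_proj = clip(-1.7164) = -1.7164
y_proj = clip(2.7486) = 1.0
Step 4: Evaluate f.
f(-1.7164, 1.0) = -7.0964


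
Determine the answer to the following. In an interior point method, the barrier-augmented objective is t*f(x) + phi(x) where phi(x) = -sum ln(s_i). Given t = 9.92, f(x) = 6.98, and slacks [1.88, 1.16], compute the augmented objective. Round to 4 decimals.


Step 1: Compute log-barrier.
ln values: [0.6313, 0.1484]
phi = -(0.6313 + 0.1484) = -0.7797
Step 2: Compute augmented objective.
t*f(x) = 9.92*6.98 = 69.2416
Total = 69.2416 - 0.7797 = 68.4619


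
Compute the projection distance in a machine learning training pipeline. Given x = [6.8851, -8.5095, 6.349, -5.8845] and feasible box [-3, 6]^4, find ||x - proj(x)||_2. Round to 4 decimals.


Project each component onto [-3, 6].
clip(6.8851) = 6.0, clip(-8.5095) = -3.0, clip(6.349) = 6.0, clip(-5.8845) = -3.0
Projection = [6.0, -3.0, 6.0, -3.0]
Squared diffs: [0.7834, 30.3546, 0.1218, 8.3203]
Distance = sqrt(39.5801) = 6.2913


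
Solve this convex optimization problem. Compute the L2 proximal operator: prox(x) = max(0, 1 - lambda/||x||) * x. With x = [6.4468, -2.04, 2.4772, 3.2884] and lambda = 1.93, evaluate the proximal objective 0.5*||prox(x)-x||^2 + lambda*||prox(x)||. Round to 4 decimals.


Step 1: Compute ||x||.
||x|| = 7.9166
Step 2: Compute scaling factor.
scale = max(0, 1 - 1.93/7.9166) = 0.7562
Step 3: prox(x) = [4.8751, -1.5427, 1.8733, 2.4867]
||prox(x)|| = 5.9866
Step 4: Proximal objective.
0.5*||prox-x||^2 = 1.8625
lambda*||prox|| = 11.5541
Total = 13.4166


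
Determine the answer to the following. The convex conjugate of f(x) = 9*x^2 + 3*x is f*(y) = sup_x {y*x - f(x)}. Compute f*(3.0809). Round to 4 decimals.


f*(y) = sup_x {y*x - a*x^2 - b*x} = sup_x {(y-b)*x - a*x^2}
FOC: (y - b) - 2a*x = 0 => x* = (y - b)/(2a)
x* = (3.0809 - 3)/(2*9) = 0.0045
f*(3.0809) = (y-b)^2/(4a) = (3.0809 - 3)^2/(4*9)
= 0.0065/36 = 0.0002


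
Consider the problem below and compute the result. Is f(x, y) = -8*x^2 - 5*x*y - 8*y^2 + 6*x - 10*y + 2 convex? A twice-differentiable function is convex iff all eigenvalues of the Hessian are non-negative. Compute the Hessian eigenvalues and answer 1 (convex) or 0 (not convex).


The Hessian of f(x,y) = -8*x^2 - 5*x*y - 8*y^2 + 6*x - 10*y + 2 is:
H = [[-16, -5], [-5, -16]]
Trace = -16 - 16 = -32
Determinant = -16*-16 - (-5)^2 = 231
Discriminant = (-32)^2 - 4*231 = 100.0
Eigenvalues: lambda_1 = -21.0, lambda_2 = -11.0
The function is not convex.

0


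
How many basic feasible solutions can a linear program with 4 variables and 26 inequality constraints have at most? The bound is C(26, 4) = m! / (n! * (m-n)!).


Each vertex corresponds to some choice of n active constraints out of m, so the number of vertices is at most C(m, n) = m! / (n!(m-n)!).
m = 26, n = 4
Numerator: 26 * 25 * 24 * 23
Denominator: 4! = 24
C(26, 4) = 14950


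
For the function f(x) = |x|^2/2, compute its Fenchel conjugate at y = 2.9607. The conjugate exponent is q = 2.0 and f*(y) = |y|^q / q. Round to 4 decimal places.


The conjugate exponent q satisfies 1/p + 1/q = 1.
p = 2, so q = 2/(2 - 1) = 2.0
|y|^q = 2.9607^2.0 = 8.7657
f*(2.9607) = 8.7657 / 2.0 = 4.3829


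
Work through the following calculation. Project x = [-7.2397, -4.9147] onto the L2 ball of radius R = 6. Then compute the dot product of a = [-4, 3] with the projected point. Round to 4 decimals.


Step 1: Compute ||x|| (intermediates to 6 decimals).
||x|| = sqrt((-7.2397)^2 + (-4.9147)^2) = 8.750288
Step 2: Project.
Since ||x|| > R, scale = R/||x|| = 6/8.750288 = 0.685692, proj(x) = scale * x
proj(x) = [-4.964204, -3.36997]
Step 3: Dot product.
a^T * proj(x) = -4*(-4.964204) + 3*(-3.36997) = 9.7469


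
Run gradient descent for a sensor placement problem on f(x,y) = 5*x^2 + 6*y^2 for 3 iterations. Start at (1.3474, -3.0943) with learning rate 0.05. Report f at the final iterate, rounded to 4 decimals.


Gradient descent on f(x,y) = 5*x^2 + 6*y^2.
Starting point: (1.3474, -3.0943), alpha = 0.05
Step 1: grad_x = 2*5*1.3474 = 13.474, grad_y = 2*6*-3.0943 = -37.1316
  x_1 = 1.3474 - 0.05*13.474 = 0.6737
  y_1 = -3.0943 - 0.05*-37.1316 = -1.2377
Step 2: grad_x = 2*5*0.6737 = 6.737, grad_y = 2*6*-1.2377 = -14.8526
  x_2 = 0.6737 - 0.05*6.737 = 0.3369
  y_2 = -1.2377 - 0.05*-14.8526 = -0.4951
Step 3: grad_x = 2*5*0.3369 = 3.3685, grad_y = 2*6*-0.4951 = -5.9411
  x_3 = 0.3369 - 0.05*3.3685 = 0.1684
  y_3 = -0.4951 - 0.05*-5.9411 = -0.198
f(0.1684, -0.198) = 5*0.1684^2 + 6*(-0.198)^2 = 0.3771


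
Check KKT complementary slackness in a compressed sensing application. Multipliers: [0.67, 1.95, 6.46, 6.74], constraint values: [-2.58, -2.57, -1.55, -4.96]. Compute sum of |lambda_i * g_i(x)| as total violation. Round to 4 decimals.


KKT complementary slackness check:
lambda_1 * g_1 = 0.67 * -2.58 = -1.7286
lambda_2 * g_2 = 1.95 * -2.57 = -5.0115
lambda_3 * g_3 = 6.46 * -1.55 = -10.013
lambda_4 * g_4 = 6.74 * -4.96 = -33.4304
Total violation = 1.7286 + 5.0115 + 10.013 + 33.4304 = 50.1835


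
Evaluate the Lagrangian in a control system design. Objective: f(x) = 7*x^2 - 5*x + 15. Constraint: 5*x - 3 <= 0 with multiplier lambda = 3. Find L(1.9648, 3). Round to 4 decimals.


Step 1: Evaluate f(x).
f(1.9648) = 7*1.9648^2 - 5*1.9648 + 15 = 32.1991
Step 2: Evaluate g(x).
g(1.9648) = 5*1.9648 - 3 = 6.824
Step 3: Compute Lagrangian.
L = 32.1991 + 3*6.824 = 52.6711


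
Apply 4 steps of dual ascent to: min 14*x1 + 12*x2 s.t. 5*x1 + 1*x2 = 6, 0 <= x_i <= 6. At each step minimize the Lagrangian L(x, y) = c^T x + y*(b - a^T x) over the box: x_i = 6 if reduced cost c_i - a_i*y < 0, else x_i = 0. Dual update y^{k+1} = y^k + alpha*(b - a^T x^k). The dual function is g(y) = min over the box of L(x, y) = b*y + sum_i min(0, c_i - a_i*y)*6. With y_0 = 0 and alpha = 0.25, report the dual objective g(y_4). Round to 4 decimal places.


Dual ascent for LP: min 14*x1 + 12*x2, 5*x1 + 1*x2 = 6, 0 <= x_i <= 6
Step 1: y^k = 0.0, reduced costs: (14.0, 12.0)
  x^k = (0.0, 0.0), subgradient = b - a^T x = 6.0
  y^{k+1} = 0.0 + 0.25*6.0 = 1.5
Step 2: y^k = 1.5, reduced costs: (6.5, 10.5)
  x^k = (0.0, 0.0), subgradient = b - a^T x = 6.0
  y^{k+1} = 1.5 + 0.25*6.0 = 3.0
Step 3: y^k = 3.0, reduced costs: (-1.0, 9.0)
  x^k = (6.0, 0.0), subgradient = b - a^T x = -24.0
  y^{k+1} = 3.0 + 0.25*-24.0 = -3.0
Step 4: y^k = -3.0, reduced costs: (29.0, 15.0)
  x^k = (0.0, 0.0), subgradient = b - a^T x = 6.0
  y^{k+1} = -3.0 + 0.25*6.0 = -1.5
Dual objective at y_4 = -1.5: reduced costs (21.5, 13.5), box minimizer x = (0.0, 0.0)
g(y_4) = b*y + (c1 - a1*y)*x1 + (c2 - a2*y)*x2 = 6*(-1.5) + 21.5*0.0 + 13.5*0.0 = -9.0 + 0.0 + 0.0 = -9.0


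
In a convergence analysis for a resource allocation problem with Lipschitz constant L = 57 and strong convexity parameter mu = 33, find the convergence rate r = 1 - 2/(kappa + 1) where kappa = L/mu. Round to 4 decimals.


Step 1: Compute the condition number.
kappa = L/mu = 57/33 = 1.7273
Step 2: Compute the convergence rate.
r = 1 - 2/(kappa + 1) = 1 - 2*mu/(L + mu) = (L - mu)/(L + mu) = 24/90 = 0.2667


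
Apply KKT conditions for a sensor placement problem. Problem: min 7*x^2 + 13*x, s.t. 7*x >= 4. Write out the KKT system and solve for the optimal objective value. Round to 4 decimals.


Step 1: Try lambda = 0 (constraint inactive).
x_unc = -13/(2*7) = -0.9286
Check: 7*-0.9286 = -6.5002 < 4 -- violated!
Step 2: Constraint must be active: 7*x = 4
x* = 4/7 = 0.5714 (rounded; the exact value 4/7 is used below)
lambda = (2*7*(4/7) + 13)/7 = 3.0
Step 3: Compute optimal value.
f(x*) = 7*(4/7)^2 + 13*(4/7) = 9.7143


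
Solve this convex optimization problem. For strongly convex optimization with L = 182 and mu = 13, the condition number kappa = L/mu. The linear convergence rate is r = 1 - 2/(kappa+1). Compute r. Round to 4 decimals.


Step 1: Compute the condition number.
kappa = L/mu = 182/13 = 14.0
Step 2: Compute the convergence rate.
r = 1 - 2/(kappa + 1) = 1 - 2*mu/(L + mu) = (L - mu)/(L + mu) = 169/195 = 0.8667


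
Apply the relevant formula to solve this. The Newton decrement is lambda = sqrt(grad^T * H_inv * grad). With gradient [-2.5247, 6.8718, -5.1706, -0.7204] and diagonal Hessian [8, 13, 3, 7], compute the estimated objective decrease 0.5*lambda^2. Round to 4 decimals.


Step 1: H is diagonal, so H^(-1) * g = [-0.3156, 0.5286, -1.7235, -0.1029].
Step 2: g^T H^(-1) g = sum_i g_i^2 / H_ii
  = (-2.5247)^2/8 + (6.8718)^2/13 + (-5.1706)^2/3 + (-0.7204)^2/7
  = 0.7968 + 3.6324 + 8.9117 + 0.0741 = 13.415
Step 3: Objective decrease = 0.5 * g^T H^(-1) g = 6.7075


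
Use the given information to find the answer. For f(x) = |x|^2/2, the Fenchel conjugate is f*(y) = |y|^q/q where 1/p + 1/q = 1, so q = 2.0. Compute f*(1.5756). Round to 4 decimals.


The conjugate exponent q satisfies 1/p + 1/q = 1.
p = 2, so q = 2/(2 - 1) = 2.0
|y|^q = 1.5756^2.0 = 2.4825
f*(1.5756) = 2.4825 / 2.0 = 1.2413


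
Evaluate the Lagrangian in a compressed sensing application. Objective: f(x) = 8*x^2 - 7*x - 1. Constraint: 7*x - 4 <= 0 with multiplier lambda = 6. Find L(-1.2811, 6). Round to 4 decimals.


Step 1: Evaluate f(x).
f(-1.2811) = 8*(-1.2811)^2 - 7*(-1.2811) - 1 = 21.0974
Step 2: Evaluate g(x).
g(-1.2811) = 7*-1.2811 - 4 = -12.9677
Step 3: Compute Lagrangian.
L = 21.0974 + 6*-12.9677 = -56.7088


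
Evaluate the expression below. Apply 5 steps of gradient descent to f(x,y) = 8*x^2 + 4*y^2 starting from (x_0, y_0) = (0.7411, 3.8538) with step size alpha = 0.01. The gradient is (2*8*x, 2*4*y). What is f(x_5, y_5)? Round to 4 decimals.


Gradient descent on f(x,y) = 8*x^2 + 4*y^2.
Starting point: (0.7411, 3.8538), alpha = 0.01
Step 1: grad_x = 2*8*0.7411 = 11.8576, grad_y = 2*4*3.8538 = 30.8304
  x_1 = 0.7411 - 0.01*11.8576 = 0.6225
  y_1 = 3.8538 - 0.01*30.8304 = 3.5455
Step 2: grad_x = 2*8*0.6225 = 9.9604, grad_y = 2*4*3.5455 = 28.364
  x_2 = 0.6225 - 0.01*9.9604 = 0.5229
  y_2 = 3.5455 - 0.01*28.364 = 3.2619
Step 3: grad_x = 2*8*0.5229 = 8.3667, grad_y = 2*4*3.2619 = 26.0949
  x_3 = 0.5229 - 0.01*8.3667 = 0.4393
  y_3 = 3.2619 - 0.01*26.0949 = 3.0009
Step 4: grad_x = 2*8*0.4393 = 7.028, grad_y = 2*4*3.0009 = 24.0073
  x_4 = 0.4393 - 0.01*7.028 = 0.369
  y_4 = 3.0009 - 0.01*24.0073 = 2.7608
Step 5: grad_x = 2*8*0.369 = 5.9036, grad_y = 2*4*2.7608 = 22.0867
  x_5 = 0.369 - 0.01*5.9036 = 0.3099
  y_5 = 2.7608 - 0.01*22.0867 = 2.54
f(0.3099, 2.54) = 8*0.3099^2 + 4*2.54^2 = 26.5742


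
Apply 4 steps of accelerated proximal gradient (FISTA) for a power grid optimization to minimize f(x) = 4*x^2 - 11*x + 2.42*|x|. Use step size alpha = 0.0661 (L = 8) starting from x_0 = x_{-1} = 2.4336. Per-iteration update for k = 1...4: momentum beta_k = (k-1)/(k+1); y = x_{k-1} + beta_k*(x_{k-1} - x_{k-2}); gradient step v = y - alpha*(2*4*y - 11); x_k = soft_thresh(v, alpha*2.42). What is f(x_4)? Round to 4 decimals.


FISTA on f(x) = 4*x^2 - 11*x + 2.42*|x|
L = 8, alpha = 0.0661
Iteration 1: beta = 0.0, y = 2.4336 + 0.0*(2.4336 - 2.4336) = 2.4336
  grad(y) = 8.4688, v = y - alpha*grad = 1.8738
  prox(v) = soft_thresh(1.8738, 0.16) = 1.7139
Iteration 2: beta = 0.3333, y = 1.7139 + 0.3333*(1.7139 - 2.4336) = 1.4739
  grad(y) = 0.7915, v = y - alpha*grad = 1.4216
  prox(v) = soft_thresh(1.4216, 0.16) = 1.2617
Iteration 3: beta = 0.5, y = 1.2617 + 0.5*(1.2617 - 1.7139) = 1.0356
  grad(y) = -2.7155, v = y - alpha*grad = 1.2151
  prox(v) = soft_thresh(1.2151, 0.16) = 1.0551
Iteration 4: beta = 0.6, y = 1.0551 + 0.6*(1.0551 - 1.2617) = 0.9312
  grad(y) = -3.5508, v = y - alpha*grad = 1.1659
  prox(v) = soft_thresh(1.1659, 0.16) = 1.0059
f(x_4) = 4*1.0059^2 - 11*1.0059 + 2.42*|1.0059| = -4.5833


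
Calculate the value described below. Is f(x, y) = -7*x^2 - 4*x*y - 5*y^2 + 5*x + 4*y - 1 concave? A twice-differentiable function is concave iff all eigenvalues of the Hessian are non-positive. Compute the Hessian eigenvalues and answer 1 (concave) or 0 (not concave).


The Hessian of f(x,y) = -7*x^2 - 4*x*y - 5*y^2 + 5*x + 4*y - 1 is:
H = [[-14, -4], [-4, -10]]
Trace = -14 - 10 = -24
Determinant = -14*-10 - (-4)^2 = 124
Discriminant = (-24)^2 - 4*124 = 80.0
Eigenvalues: lambda_1 = -16.4721, lambda_2 = -7.5279
The function is concave.

1


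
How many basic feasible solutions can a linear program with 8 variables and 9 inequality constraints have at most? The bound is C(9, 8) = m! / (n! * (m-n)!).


Each vertex corresponds to some choice of n active constraints out of m, so the number of vertices is at most C(m, n) = m! / (n!(m-n)!).
m = 9, n = 8
Numerator: 9 * 8 * 7 * 6 * 5 * 4 * 3 * 2
Denominator: 8! = 40320
C(9, 8) = 9


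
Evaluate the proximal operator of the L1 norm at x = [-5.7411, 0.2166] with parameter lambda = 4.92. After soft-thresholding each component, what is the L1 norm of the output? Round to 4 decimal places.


Soft-thresholding with lambda = 4.92:
prox(-5.7411) = sign(-5.7411)*max(|-5.7411| - 4.92, 0) = -0.8211
prox(0.2166) = sign(0.2166)*max(|0.2166| - 4.92, 0) = 0.0
prox(x) = [-0.8211, 0.0]
||prox(x)||_1 = 0.8211 + 0.0 = 0.8211


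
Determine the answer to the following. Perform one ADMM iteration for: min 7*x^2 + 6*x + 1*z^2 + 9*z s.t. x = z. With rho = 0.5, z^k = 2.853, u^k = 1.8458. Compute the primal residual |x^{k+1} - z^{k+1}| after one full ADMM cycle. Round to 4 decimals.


ADMM iteration with rho = 0.5, z^k = 2.853, u^k = 1.8458
Step 1: x-update.
Minimize 7*x^2 + 6*x + (0.5/2)*(x - 2.853 + 1.8458)^2
FOC: (2*7 + 0.5)*x = -6 + 0.5*(2.853 - 1.8458)
x^{k+1} = -0.3791
Step 2: z-update.
Minimize 1*z^2 + 9*z + (0.5/2)*(-0.3791 - z + 1.8458)^2
FOC: (2*1 + 0.5)*z = -9 + 0.5*(-0.3791 + 1.8458)
z^{k+1} = -3.3067
Step 3: u-update.
u^{k+1} = 1.8458 - 0.3791 + 3.3067 = 4.7734
Step 4: Primal residual = |-0.3791 + 3.3067| = 2.9276


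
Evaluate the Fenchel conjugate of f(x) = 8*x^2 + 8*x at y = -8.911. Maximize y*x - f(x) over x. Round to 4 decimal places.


f*(y) = sup_x {y*x - a*x^2 - b*x} = sup_x {(y-b)*x - a*x^2}
FOC: (y - b) - 2a*x = 0 => x* = (y - b)/(2a)
x* = (-8.911 - 8)/(2*8) = -1.0569
f*(-8.911) = (y-b)^2/(4a) = (-8.911 - 8)^2/(4*8)
= 285.9819/32 = 8.9369


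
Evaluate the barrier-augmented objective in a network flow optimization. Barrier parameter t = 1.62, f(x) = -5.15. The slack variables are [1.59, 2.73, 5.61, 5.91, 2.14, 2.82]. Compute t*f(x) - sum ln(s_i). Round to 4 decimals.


Step 1: Compute log-barrier.
ln values: [0.4637, 1.0043, 1.7246, 1.7766, 0.7608, 1.0367]
phi = -(0.4637 + 1.0043 + 1.7246 + 1.7766 + 0.7608 + 1.0367) = -6.7668
Step 2: Compute augmented objective.
t*f(x) = 1.62*-5.15 = -8.343
Total = -8.343 - 6.7668 = -15.1098


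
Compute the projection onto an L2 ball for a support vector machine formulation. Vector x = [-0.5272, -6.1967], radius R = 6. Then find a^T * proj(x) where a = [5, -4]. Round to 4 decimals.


Step 1: Compute ||x|| (intermediates to 6 decimals).
||x|| = sqrt((-0.5272)^2 + (-6.1967)^2) = 6.219086
Step 2: Project.
Since ||x|| > R, scale = R/||x|| = 6/6.219086 = 0.964772, proj(x) = scale * x
proj(x) = [-0.508628, -5.978403]
Step 3: Dot product.
a^T * proj(x) = 5*(-0.508628) - 4*(-5.978403) = 21.3705


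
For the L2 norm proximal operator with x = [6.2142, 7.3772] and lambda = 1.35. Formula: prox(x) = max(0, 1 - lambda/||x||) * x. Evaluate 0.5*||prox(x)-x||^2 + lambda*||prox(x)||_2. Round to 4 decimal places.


Step 1: Compute ||x||.
||x|| = 9.6457
Step 2: Compute scaling factor.
scale = max(0, 1 - 1.35/9.6457) = 0.86
Step 3: prox(x) = [5.3445, 6.3447]
||prox(x)|| = 8.2957
Step 4: Proximal objective.
0.5*||prox-x||^2 = 0.9113
lambda*||prox|| = 11.1992
Total = 12.1104


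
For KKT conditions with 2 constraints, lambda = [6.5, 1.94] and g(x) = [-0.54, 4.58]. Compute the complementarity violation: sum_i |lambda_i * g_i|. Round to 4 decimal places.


KKT complementary slackness check:
lambda_1 * g_1 = 6.5 * -0.54 = -3.51
lambda_2 * g_2 = 1.94 * 4.58 = 8.8852
Total violation = 3.51 + 8.8852 = 12.3952


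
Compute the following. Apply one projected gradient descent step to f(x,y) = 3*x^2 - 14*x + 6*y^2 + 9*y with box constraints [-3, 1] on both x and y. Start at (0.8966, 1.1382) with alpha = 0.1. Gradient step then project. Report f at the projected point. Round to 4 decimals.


Step 1: Compute gradient at (0.8966, 1.1382).
grad_x = 2*3*0.8966 - 14 = -8.6204
grad_y = 2*6*1.1382 + 9 = 22.6584
Step 2: Gradient step.
x_raw = 0.8966 - 0.1*-8.6204 = 1.7586
y_raw = 1.1382 - 0.1*22.6584 = -1.1276
Step 3: Project onto [-3, 1].
x_proj = clip(1.7586) = 1.0
y_proj = clip(-1.1276) = -1.1276
Step 4: Evaluate f.
f(1.0, -1.1276) = -13.5193


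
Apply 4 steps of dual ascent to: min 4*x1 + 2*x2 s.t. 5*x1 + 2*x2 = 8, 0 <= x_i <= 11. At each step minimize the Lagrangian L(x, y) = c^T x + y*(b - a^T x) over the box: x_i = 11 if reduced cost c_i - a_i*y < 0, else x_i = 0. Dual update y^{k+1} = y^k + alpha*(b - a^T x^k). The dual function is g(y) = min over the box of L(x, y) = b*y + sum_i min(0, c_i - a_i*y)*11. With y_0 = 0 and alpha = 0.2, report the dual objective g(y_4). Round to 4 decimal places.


Dual ascent for LP: min 4*x1 + 2*x2, 5*x1 + 2*x2 = 8, 0 <= x_i <= 11
Step 1: y^k = 0.0, reduced costs: (4.0, 2.0)
  x^k = (0.0, 0.0), subgradient = b - a^T x = 8.0
  y^{k+1} = 0.0 + 0.2*8.0 = 1.6
Step 2: y^k = 1.6, reduced costs: (-4.0, -1.2)
  x^k = (11.0, 11.0), subgradient = b - a^T x = -69.0
  y^{k+1} = 1.6 + 0.2*-69.0 = -12.2
Step 3: y^k = -12.2, reduced costs: (65.0, 26.4)
  x^k = (0.0, 0.0), subgradient = b - a^T x = 8.0
  y^{k+1} = -12.2 + 0.2*8.0 = -10.6
Step 4: y^k = -10.6, reduced costs: (57.0, 23.2)
  x^k = (0.0, 0.0), subgradient = b - a^T x = 8.0
  y^{k+1} = -10.6 + 0.2*8.0 = -9.0
Dual objective at y_4 = -9.0: reduced costs (49.0, 20.0), box minimizer x = (0.0, 0.0)
g(y_4) = b*y + (c1 - a1*y)*x1 + (c2 - a2*y)*x2 = 8*(-9.0) + 49.0*0.0 + 20.0*0.0 = -72.0 + 0.0 + 0.0 = -72.0


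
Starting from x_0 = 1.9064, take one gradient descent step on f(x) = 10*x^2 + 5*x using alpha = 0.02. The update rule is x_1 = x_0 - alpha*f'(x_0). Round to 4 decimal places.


We compute the gradient at x_0 and apply the update.
f'(x) = 20*x + 5
f'(1.9064) = 20*1.9064 + 5 = 43.128
x_1 = 1.9064 - 0.02*43.128 = 1.0438


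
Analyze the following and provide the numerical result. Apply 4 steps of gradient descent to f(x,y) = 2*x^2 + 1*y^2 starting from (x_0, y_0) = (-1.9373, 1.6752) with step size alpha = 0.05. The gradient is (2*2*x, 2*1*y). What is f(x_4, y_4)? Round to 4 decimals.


Gradient descent on f(x,y) = 2*x^2 + 1*y^2.
Starting point: (-1.9373, 1.6752), alpha = 0.05
Step 1: grad_x = 2*2*-1.9373 = -7.7492, grad_y = 2*1*1.6752 = 3.3504
  x_1 = -1.9373 - 0.05*-7.7492 = -1.5498
  y_1 = 1.6752 - 0.05*3.3504 = 1.5077
Step 2: grad_x = 2*2*-1.5498 = -6.1994, grad_y = 2*1*1.5077 = 3.0154
  x_2 = -1.5498 - 0.05*-6.1994 = -1.2399
  y_2 = 1.5077 - 0.05*3.0154 = 1.3569
Step 3: grad_x = 2*2*-1.2399 = -4.9595, grad_y = 2*1*1.3569 = 2.7138
  x_3 = -1.2399 - 0.05*-4.9595 = -0.9919
  y_3 = 1.3569 - 0.05*2.7138 = 1.2212
Step 4: grad_x = 2*2*-0.9919 = -3.9676, grad_y = 2*1*1.2212 = 2.4424
  x_4 = -0.9919 - 0.05*-3.9676 = -0.7935
  y_4 = 1.2212 - 0.05*2.4424 = 1.0991
f(-0.7935, 1.0991) = 2*(-0.7935)^2 + 1*1.0991^2 = 2.4674


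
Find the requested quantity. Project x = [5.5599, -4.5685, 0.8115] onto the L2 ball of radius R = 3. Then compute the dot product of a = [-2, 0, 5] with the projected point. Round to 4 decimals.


Step 1: Compute ||x|| (intermediates to 6 decimals).
||x|| = sqrt(5.5599^2 + (-4.5685)^2 + 0.8115^2) = 7.2417
Step 2: Project.
Since ||x|| > R, scale = R/||x|| = 3/7.2417 = 0.414267, proj(x) = scale * x
proj(x) = [2.303283, -1.892579, 0.336178]
Step 3: Dot product.
a^T * proj(x) = -2*2.303283 + 0*(-1.892579) + 5*0.336178 = -2.9257


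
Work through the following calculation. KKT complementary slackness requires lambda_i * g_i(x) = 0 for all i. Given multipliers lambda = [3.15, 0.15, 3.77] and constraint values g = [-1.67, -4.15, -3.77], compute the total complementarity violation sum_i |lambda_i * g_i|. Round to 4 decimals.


KKT complementary slackness check:
lambda_1 * g_1 = 3.15 * -1.67 = -5.2605
lambda_2 * g_2 = 0.15 * -4.15 = -0.6225
lambda_3 * g_3 = 3.77 * -3.77 = -14.2129
Total violation = 5.2605 + 0.6225 + 14.2129 = 20.0959


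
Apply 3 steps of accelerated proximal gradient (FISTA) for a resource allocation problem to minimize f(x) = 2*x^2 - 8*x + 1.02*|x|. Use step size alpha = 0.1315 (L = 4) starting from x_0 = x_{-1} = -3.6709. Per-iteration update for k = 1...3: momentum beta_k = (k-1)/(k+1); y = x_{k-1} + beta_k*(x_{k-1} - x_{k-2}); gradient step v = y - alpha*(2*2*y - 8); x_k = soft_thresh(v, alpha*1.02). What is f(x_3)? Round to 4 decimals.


FISTA on f(x) = 2*x^2 - 8*x + 1.02*|x|
L = 4, alpha = 0.1315
Iteration 1: beta = 0.0, y = -3.6709 + 0.0*(-3.6709 + 3.6709) = -3.6709
  grad(y) = -22.6836, v = y - alpha*grad = -0.688
  prox(v) = soft_thresh(-0.688, 0.1341) = -0.5539
Iteration 2: beta = 0.3333, y = -0.5539 + 0.3333*(-0.5539 + 3.6709) = 0.4851
  grad(y) = -6.0595, v = y - alpha*grad = 1.282
  prox(v) = soft_thresh(1.282, 0.1341) = 1.1478
Iteration 3: beta = 0.5, y = 1.1478 + 0.5*(1.1478 + 0.5539) = 1.9987
  grad(y) = -0.0053, v = y - alpha*grad = 1.9994
  prox(v) = soft_thresh(1.9994, 0.1341) = 1.8652
f(x_3) = 2*1.8652^2 - 8*1.8652 + 1.02*|1.8652| = -6.0611
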